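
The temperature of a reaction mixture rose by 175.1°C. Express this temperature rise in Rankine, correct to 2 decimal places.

315.18°R

For a temperature interval the offset drops out; only the factor 1.8 applies.
175.1 × 1.8 = 315.18.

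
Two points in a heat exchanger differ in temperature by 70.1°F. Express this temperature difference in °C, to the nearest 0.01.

38.94°C

For a temperature interval the offset drops out; only the factor 5/9 applies.
70.1 × 5/9 = 38.94.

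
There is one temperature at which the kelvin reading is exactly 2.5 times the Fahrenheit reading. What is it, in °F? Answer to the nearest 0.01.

Let F be the Fahrenheit reading. The kelvin reading is K = 5/9·F + 255.372.
Require K = 2.5·F: 5/9·F + 255.372 = 2.5·F.
(-35/18)·F = -255.372  ⇒  F = 131.33.

131.33°F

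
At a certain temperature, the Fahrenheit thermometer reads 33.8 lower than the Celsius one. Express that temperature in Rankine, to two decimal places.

Let x be the Celsius reading; then the Fahrenheit reading is 1.8·x + 32.
(1.8·x + 32) - x = -33.8  ⇒  (0.8)·x = -65.8  ⇒  x = -82.2500°C.
In Rankine: -82.2500 × 1.8 + 491.67 = 343.62°R.

343.62°R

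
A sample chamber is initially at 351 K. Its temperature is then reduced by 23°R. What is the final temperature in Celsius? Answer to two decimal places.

Initial temperature in Celsius: 351 - 273.15 = 77.8500°C.
The 23°R change is an interval, so only the factor 5/9 applies: -23 × 5/9 = -12.7778°C.
Final Celsius temperature: 77.8500 - 12.7778 = 65.0722°C.

65.07°C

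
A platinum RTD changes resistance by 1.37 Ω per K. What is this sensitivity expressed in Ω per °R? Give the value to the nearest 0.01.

The quantity depends on a temperature interval, so only the ratio of degree sizes applies; the offset between the scales is irrelevant.
A change of 1°R is a change of 5/9 K, so per °R the value is 1.37 × 5/9 = 0.76.

0.76 Ω per °R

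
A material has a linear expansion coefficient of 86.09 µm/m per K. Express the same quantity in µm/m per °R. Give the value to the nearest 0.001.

Since only a temperature interval is involved, the additive offset between the scales drops out.
A change of 1°R is a change of 5/9 K, so per °R the value is 86.09 × 5/9 = 47.828.

47.828 µm/m per °R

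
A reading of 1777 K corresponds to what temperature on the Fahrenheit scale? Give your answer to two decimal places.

2738.93°F

In Celsius: 1777 - 273.15 = 1503.8500°C.
In Fahrenheit: 1503.8500 × 1.8 + 32 = 2738.93°F.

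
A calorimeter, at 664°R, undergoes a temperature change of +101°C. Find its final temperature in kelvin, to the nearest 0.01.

469.89 K

Initial temperature in Celsius: (664 - 491.67) × 5/9 = 95.7389°C.
Final Celsius temperature: 95.7389 + 101.0000 = 196.7389°C.
In kelvin: 196.7389 + 273.15 = 469.89 K.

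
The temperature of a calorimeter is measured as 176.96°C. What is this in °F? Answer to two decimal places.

In Fahrenheit: 176.9600 × 1.8 + 32 = 350.53°F.

350.53°F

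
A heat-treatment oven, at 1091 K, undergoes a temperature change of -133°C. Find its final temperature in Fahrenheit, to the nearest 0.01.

1264.73°F

Initial temperature in Celsius: 1091 - 273.15 = 817.8500°C.
Final Celsius temperature: 817.8500 - 133.0000 = 684.8500°C.
In Fahrenheit: 684.8500 × 1.8 + 32 = 1264.73°F.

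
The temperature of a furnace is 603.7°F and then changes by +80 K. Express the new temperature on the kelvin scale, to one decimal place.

Initial temperature in Celsius: (603.7 - 32) × 5/9 = 317.6111°C.
The 80 K change is an interval; Kelvin and Celsius degrees are the same size, so ΔC = +80°C.
Final Celsius temperature: 317.6111 + 80.0000 = 397.6111°C.
In kelvin: 397.6111 + 273.15 = 670.8 K.

670.8 K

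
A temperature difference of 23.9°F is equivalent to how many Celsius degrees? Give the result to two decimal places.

An interval of 1°F corresponds to 5/9°C.
23.9 × 5/9 = 13.28.

13.28°C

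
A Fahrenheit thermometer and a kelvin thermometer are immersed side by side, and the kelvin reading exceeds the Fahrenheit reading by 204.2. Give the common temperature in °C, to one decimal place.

Let x be the Fahrenheit reading; then the kelvin reading is 5/9·x + 255.372.
(5/9·x + 255.372) - x = 204.2  ⇒  (-4/9)·x = -51.1722  ⇒  x = 115.1375°F.
In Celsius: (115.1375 - 32) × 5/9 = 46.2°C.

46.2°C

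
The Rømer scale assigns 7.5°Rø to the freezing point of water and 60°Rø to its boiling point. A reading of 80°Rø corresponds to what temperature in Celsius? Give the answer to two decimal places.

Linear interpolation between the fixed points: C = (80 - 7.5) × 100 / (60 - 7.5) = 138.0952°C.

138.10°C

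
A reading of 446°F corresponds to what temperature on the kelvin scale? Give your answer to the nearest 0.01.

503.15 K

In Celsius: (446 - 32) × 5/9 = 230.0000°C.
In kelvin: 230.0000 + 273.15 = 503.15 K.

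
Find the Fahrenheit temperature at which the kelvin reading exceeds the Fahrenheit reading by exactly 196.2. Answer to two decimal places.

Let F be the Fahrenheit reading. The kelvin reading is K = 5/9·F + 255.372.
Require K - F = 196.2: (-4/9)·F + 255.372 = 196.2.
F = (196.2 - 255.372) / (-4/9) = 133.14.

133.14°F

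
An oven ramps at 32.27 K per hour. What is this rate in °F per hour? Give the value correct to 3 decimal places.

Since only a temperature interval is involved, the additive offset between the scales drops out.
A change of 1 K is a change of 1.8°F, so 32.27 × 1.8 = 58.086.

58.086 °F/hour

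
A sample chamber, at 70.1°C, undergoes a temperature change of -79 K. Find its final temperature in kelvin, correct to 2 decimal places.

The 79 K change is an interval; Kelvin and Celsius degrees are the same size, so ΔC = -79°C.
Final Celsius temperature: 70.1000 - 79.0000 = -8.9000°C.
In kelvin: -8.9000 + 273.15 = 264.25 K.

264.25 K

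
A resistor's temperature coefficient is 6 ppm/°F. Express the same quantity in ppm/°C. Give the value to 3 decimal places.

10.800 ppm/°C

Since only a temperature interval is involved, the additive offset between the scales drops out.
A change of 1°C is a change of 1.8°F, so per °C the value is 6 × 1.8 = 10.800.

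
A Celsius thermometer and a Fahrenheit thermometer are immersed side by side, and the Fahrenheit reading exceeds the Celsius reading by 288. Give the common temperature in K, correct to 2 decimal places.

593.15 K

Let x be the Celsius reading; then the Fahrenheit reading is 1.8·x + 32.
(1.8·x + 32) - x = 288  ⇒  (0.8)·x = 256  ⇒  x = 320.0000°C.
In kelvin: 320.0000 + 273.15 = 593.15 K.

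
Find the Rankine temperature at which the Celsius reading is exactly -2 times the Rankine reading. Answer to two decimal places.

106.88°R

Let R be the Rankine reading. The Celsius reading is C = 5/9·R - 273.15.
Require C = -2·R: 5/9·R - 273.15 = -2·R.
(23/9)·R = 273.15  ⇒  R = 106.88.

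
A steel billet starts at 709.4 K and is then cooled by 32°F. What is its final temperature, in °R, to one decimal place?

1244.9°R

Initial temperature in Celsius: 709.4 - 273.15 = 436.2500°C.
The 32°F change is an interval, so only the factor 5/9 applies: -32 × 5/9 = -17.7778°C.
Final Celsius temperature: 436.2500 - 17.7778 = 418.4722°C.
In Rankine: 418.4722 × 1.8 + 491.67 = 1244.9°R.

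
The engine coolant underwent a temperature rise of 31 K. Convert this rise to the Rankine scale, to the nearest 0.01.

An interval of 1 K corresponds to 1.8°R.
31 × 1.8 = 55.80.

55.80°R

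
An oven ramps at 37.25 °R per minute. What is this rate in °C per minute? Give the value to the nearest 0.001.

20.694 °C/minute

Since only a temperature interval is involved, the additive offset between the scales drops out.
A change of 1°R is a change of 5/9°C, so 37.25 × 5/9 = 20.694.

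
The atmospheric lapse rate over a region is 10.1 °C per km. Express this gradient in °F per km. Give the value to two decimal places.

18.18 °F/km

The quantity depends on a temperature interval, so only the ratio of degree sizes applies; the offset between the scales is irrelevant.
A change of 1°C is a change of 1.8°F, so 10.1 × 1.8 = 18.18.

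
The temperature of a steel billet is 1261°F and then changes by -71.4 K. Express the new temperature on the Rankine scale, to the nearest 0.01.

1592.15°R

Initial temperature in Celsius: (1261 - 32) × 5/9 = 682.7778°C.
The 71.4 K change is an interval; Kelvin and Celsius degrees are the same size, so ΔC = -71.4°C.
Final Celsius temperature: 682.7778 - 71.4000 = 611.3778°C.
In Rankine: 611.3778 × 1.8 + 491.67 = 1592.15°R.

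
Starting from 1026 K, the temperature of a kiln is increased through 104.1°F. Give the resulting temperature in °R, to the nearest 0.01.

Initial temperature in Celsius: 1026 - 273.15 = 752.8500°C.
The 104.1°F change is an interval, so only the factor 5/9 applies: +104.1 × 5/9 = +57.8333°C.
Final Celsius temperature: 752.8500 + 57.8333 = 810.6833°C.
In Rankine: 810.6833 × 1.8 + 491.67 = 1950.90°R.

1950.90°R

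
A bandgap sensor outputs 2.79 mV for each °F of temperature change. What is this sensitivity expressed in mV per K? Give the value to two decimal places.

5.02 mV per K

The quantity depends on a temperature interval, so only the ratio of degree sizes applies; the offset between the scales is irrelevant.
A change of 1 K is a change of 1.8°F, so per K the value is 2.79 × 1.8 = 5.02.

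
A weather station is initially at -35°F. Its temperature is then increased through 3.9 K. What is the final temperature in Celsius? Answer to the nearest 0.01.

Initial temperature in Celsius: (-35 - 32) × 5/9 = -37.2222°C.
The 3.9 K change is an interval; Kelvin and Celsius degrees are the same size, so ΔC = +3.9°C.
Final Celsius temperature: -37.2222 + 3.9000 = -33.3222°C.

-33.32°C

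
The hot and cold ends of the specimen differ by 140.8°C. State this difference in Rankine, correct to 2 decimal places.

253.44°R

For a temperature interval the offset drops out; only the factor 1.8 applies.
140.8 × 1.8 = 253.44.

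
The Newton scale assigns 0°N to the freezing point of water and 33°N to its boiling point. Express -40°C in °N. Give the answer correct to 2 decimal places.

-13.20°N

Linearly onto the Newton scale: 0 + (-40.0000 / 100) × (33 - 0) = -13.20°N.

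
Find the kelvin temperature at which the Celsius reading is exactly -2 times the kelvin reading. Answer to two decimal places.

Let K be the kelvin reading. The Celsius reading is C = 1·K - 273.15.
Require C = -2·K: 1·K - 273.15 = -2·K.
(3)·K = 273.15  ⇒  K = 91.05.

91.05 K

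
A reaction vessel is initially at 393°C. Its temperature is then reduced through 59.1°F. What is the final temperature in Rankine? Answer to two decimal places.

The 59.1°F change is an interval, so only the factor 5/9 applies: -59.1 × 5/9 = -32.8333°C.
Final Celsius temperature: 393.0000 - 32.8333 = 360.1667°C.
In Rankine: 360.1667 × 1.8 + 491.67 = 1139.97°R.

1139.97°R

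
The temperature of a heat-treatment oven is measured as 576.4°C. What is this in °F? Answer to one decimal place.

In Fahrenheit: 576.4000 × 1.8 + 32 = 1069.5°F.

1069.5°F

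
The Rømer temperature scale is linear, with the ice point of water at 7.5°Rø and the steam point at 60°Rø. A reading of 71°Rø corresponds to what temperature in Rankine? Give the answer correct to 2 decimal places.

Linear interpolation between the fixed points: C = (71 - 7.5) × 100 / (60 - 7.5) = 120.9524°C.
Then 120.9524 × 1.8 + 491.67 = 709.38°R.

709.38°R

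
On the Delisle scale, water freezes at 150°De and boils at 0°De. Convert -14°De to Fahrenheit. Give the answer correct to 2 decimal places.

Linear interpolation between the fixed points: C = (-14 - 150) × 100 / (0 - 150) = 109.3333°C.
Then 109.3333 × 1.8 + 32 = 228.80°F.

228.80°F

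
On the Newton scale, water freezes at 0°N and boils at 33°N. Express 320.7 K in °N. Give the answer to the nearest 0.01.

15.69°N

First in Celsius: 320.7 - 273.15 = 47.5500°C.
Linearly onto the Newton scale: 0 + (47.5500 / 100) × (33 - 0) = 15.69°N.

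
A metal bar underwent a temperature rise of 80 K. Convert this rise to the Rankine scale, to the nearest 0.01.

Only the scale ratio 1.8 matters for a change in temperature.
80 × 1.8 = 144.00.

144.00°R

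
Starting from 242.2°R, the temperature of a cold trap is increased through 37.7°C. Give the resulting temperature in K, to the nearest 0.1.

172.3 K

Initial temperature in Celsius: (242.2 - 491.67) × 5/9 = -138.5944°C.
Final Celsius temperature: -138.5944 + 37.7000 = -100.8944°C.
In kelvin: -100.8944 + 273.15 = 172.3 K.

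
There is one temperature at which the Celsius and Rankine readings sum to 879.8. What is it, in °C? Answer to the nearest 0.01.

Let C be the Celsius reading. The Rankine reading is R = 1.8·C + 491.67.
Require C + R = 879.8: (2.8)·C + 491.67 = 879.8.
C = (879.8 - 491.67) / (2.8) = 138.62.

138.62°C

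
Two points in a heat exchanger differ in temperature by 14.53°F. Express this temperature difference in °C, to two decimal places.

For a temperature interval the offset drops out; only the factor 5/9 applies.
14.53 × 5/9 = 8.07.

8.07°C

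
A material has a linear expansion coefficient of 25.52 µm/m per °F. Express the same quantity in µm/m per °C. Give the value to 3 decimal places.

45.936 µm/m per °C

Since only a temperature interval is involved, the additive offset between the scales drops out.
A change of 1°C is a change of 1.8°F, so per °C the value is 25.52 × 1.8 = 45.936.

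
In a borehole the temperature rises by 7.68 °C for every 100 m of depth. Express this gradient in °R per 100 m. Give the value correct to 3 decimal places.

13.824 °R/100 m

Since only a temperature interval is involved, the additive offset between the scales drops out.
A change of 1°C is a change of 1.8°R, so 7.68 × 1.8 = 13.824.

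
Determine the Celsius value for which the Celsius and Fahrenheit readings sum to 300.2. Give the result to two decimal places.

95.79°C

Let C be the Celsius reading. The Fahrenheit reading is F = 1.8·C + 32.
Require C + F = 300.2: (2.8)·C + 32 = 300.2.
C = (300.2 - 32) / (2.8) = 95.79.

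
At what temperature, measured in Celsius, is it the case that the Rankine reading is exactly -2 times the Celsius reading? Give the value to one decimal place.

Let C be the Celsius reading. The Rankine reading is R = 1.8·C + 491.67.
Require R = -2·C: 1.8·C + 491.67 = -2·C.
(3.8)·C = -491.67  ⇒  C = -129.4.

-129.4°C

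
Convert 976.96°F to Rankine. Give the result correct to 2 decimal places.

In Celsius: (976.96 - 32) × 5/9 = 524.9778°C.
In Rankine: 524.9778 × 1.8 + 491.67 = 1436.63°R.

1436.63°R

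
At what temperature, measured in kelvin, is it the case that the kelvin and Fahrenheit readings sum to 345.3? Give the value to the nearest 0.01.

Let K be the kelvin reading. The Fahrenheit reading is F = 1.8·K - 459.67.
Require K + F = 345.3: (2.8)·K - 459.67 = 345.3.
K = (345.3 + 459.67) / (2.8) = 287.49.

287.49 K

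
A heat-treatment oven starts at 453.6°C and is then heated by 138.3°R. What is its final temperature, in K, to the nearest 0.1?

The 138.3°R change is an interval, so only the factor 5/9 applies: +138.3 × 5/9 = +76.8333°C.
Final Celsius temperature: 453.6000 + 76.8333 = 530.4333°C.
In kelvin: 530.4333 + 273.15 = 803.6 K.

803.6 K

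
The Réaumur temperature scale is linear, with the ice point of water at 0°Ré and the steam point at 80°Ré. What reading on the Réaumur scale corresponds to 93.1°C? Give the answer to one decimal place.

74.5°Ré

Linearly onto the Réaumur scale: 0 + (93.1000 / 100) × (80 - 0) = 74.5°Ré.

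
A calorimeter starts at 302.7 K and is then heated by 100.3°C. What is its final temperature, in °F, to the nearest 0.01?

265.73°F

Initial temperature in Celsius: 302.7 - 273.15 = 29.5500°C.
Final Celsius temperature: 29.5500 + 100.3000 = 129.8500°C.
In Fahrenheit: 129.8500 × 1.8 + 32 = 265.73°F.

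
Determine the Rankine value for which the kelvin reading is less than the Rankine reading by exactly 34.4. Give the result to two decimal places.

77.40°R

Let R be the Rankine reading. The kelvin reading is K = 5/9·R.
Require K - R = -34.4: (-4/9)·R = -34.4.
R = (-34.4) / (-4/9) = 77.40.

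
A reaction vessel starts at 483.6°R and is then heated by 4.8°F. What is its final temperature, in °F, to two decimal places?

28.73°F

Initial temperature in Celsius: (483.6 - 491.67) × 5/9 = -4.4833°C.
The 4.8°F change is an interval, so only the factor 5/9 applies: +4.8 × 5/9 = +2.6667°C.
Final Celsius temperature: -4.4833 + 2.6667 = -1.8167°C.
In Fahrenheit: -1.8167 × 1.8 + 32 = 28.73°F.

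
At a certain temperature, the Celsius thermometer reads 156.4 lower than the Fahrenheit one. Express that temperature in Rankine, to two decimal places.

Let x be the Fahrenheit reading; then the Celsius reading is 5/9·x - 17.7778.
(5/9·x - 17.7778) - x = -156.4  ⇒  (-4/9)·x = -138.622  ⇒  x = 311.9000°F.
In Celsius: (311.9 - 32) × 5/9 = 155.5000°C.
In Rankine: 155.5000 × 1.8 + 491.67 = 771.57°R.

771.57°R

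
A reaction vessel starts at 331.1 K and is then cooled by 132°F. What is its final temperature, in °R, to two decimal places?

463.98°R

Initial temperature in Celsius: 331.1 - 273.15 = 57.9500°C.
The 132°F change is an interval, so only the factor 5/9 applies: -132 × 5/9 = -73.3333°C.
Final Celsius temperature: 57.9500 - 73.3333 = -15.3833°C.
In Rankine: -15.3833 × 1.8 + 491.67 = 463.98°R.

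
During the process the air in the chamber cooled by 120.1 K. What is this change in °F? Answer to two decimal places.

216.18°F

For a temperature interval the offset drops out; only the factor 1.8 applies.
120.1 × 1.8 = 216.18.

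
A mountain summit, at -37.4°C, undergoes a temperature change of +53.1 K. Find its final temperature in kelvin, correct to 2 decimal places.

288.85 K

The 53.1 K change is an interval; Kelvin and Celsius degrees are the same size, so ΔC = +53.1°C.
Final Celsius temperature: -37.4000 + 53.1000 = 15.7000°C.
In kelvin: 15.7000 + 273.15 = 288.85 K.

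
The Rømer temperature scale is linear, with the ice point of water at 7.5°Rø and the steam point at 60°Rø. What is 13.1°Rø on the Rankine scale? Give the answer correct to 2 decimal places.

Linear interpolation between the fixed points: C = (13.1 - 7.5) × 100 / (60 - 7.5) = 10.6667°C.
Then 10.6667 × 1.8 + 491.67 = 510.87°R.

510.87°R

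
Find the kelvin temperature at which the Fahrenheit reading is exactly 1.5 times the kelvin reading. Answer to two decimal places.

1532.23 K

Let K be the kelvin reading. The Fahrenheit reading is F = 1.8·K - 459.67.
Require F = 1.5·K: 1.8·K - 459.67 = 1.5·K.
(0.3)·K = 459.67  ⇒  K = 1532.23.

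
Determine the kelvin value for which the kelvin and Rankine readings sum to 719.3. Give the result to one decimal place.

256.9 K

Let K be the kelvin reading. The Rankine reading is R = 1.8·K.
Require K + R = 719.3: (2.8)·K = 719.3.
K = (719.3) / (2.8) = 256.9.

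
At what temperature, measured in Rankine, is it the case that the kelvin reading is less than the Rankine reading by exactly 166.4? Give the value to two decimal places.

Let R be the Rankine reading. The kelvin reading is K = 5/9·R.
Require K - R = -166.4: (-4/9)·R = -166.4.
R = (-166.4) / (-4/9) = 374.40.

374.40°R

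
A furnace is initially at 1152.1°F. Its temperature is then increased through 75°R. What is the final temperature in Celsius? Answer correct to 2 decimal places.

Initial temperature in Celsius: (1152.1 - 32) × 5/9 = 622.2778°C.
The 75°R change is an interval, so only the factor 5/9 applies: +75 × 5/9 = +41.6667°C.
Final Celsius temperature: 622.2778 + 41.6667 = 663.9444°C.

663.94°C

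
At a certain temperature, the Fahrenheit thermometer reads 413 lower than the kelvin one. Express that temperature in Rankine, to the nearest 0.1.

105.0°R

Let x be the kelvin reading; then the Fahrenheit reading is 1.8·x - 459.67.
(1.8·x - 459.67) - x = -413  ⇒  (0.8)·x = 46.67  ⇒  x = 58.3375 K.
In Celsius: 58.3375 - 273.15 = -214.8125°C.
In Rankine: -214.8125 × 1.8 + 491.67 = 105.0°R.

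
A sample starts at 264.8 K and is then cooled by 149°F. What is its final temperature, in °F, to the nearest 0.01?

Initial temperature in Celsius: 264.8 - 273.15 = -8.3500°C.
The 149°F change is an interval, so only the factor 5/9 applies: -149 × 5/9 = -82.7778°C.
Final Celsius temperature: -8.3500 - 82.7778 = -91.1278°C.
In Fahrenheit: -91.1278 × 1.8 + 32 = -132.03°F.

-132.03°F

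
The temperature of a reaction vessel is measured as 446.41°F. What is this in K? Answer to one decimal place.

503.4 K

In Celsius: (446.41 - 32) × 5/9 = 230.2278°C.
In kelvin: 230.2278 + 273.15 = 503.4 K.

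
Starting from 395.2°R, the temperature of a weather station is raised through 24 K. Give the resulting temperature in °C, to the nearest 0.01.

-29.59°C

Initial temperature in Celsius: (395.2 - 491.67) × 5/9 = -53.5944°C.
The 24 K change is an interval; Kelvin and Celsius degrees are the same size, so ΔC = +24°C.
Final Celsius temperature: -53.5944 + 24.0000 = -29.5944°C.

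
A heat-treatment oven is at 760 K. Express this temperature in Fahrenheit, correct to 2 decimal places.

In Celsius: 760 - 273.15 = 486.8500°C.
In Fahrenheit: 486.8500 × 1.8 + 32 = 908.33°F.

908.33°F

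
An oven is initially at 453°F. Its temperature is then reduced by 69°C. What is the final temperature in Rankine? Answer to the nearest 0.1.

Initial temperature in Celsius: (453 - 32) × 5/9 = 233.8889°C.
Final Celsius temperature: 233.8889 - 69.0000 = 164.8889°C.
In Rankine: 164.8889 × 1.8 + 491.67 = 788.5°R.

788.5°R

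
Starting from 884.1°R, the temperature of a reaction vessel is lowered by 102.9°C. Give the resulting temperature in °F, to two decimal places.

Initial temperature in Celsius: (884.1 - 491.67) × 5/9 = 218.0167°C.
Final Celsius temperature: 218.0167 - 102.9000 = 115.1167°C.
In Fahrenheit: 115.1167 × 1.8 + 32 = 239.21°F.

239.21°F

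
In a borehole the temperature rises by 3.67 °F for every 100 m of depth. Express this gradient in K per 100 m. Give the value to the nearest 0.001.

Since only a temperature interval is involved, the additive offset between the scales drops out.
A change of 1°F is a change of 5/9 K, so 3.67 × 5/9 = 2.039.

2.039 K/100 m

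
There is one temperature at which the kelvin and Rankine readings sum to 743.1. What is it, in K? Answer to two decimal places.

265.39 K

Let K be the kelvin reading. The Rankine reading is R = 1.8·K.
Require K + R = 743.1: (2.8)·K = 743.1.
K = (743.1) / (2.8) = 265.39.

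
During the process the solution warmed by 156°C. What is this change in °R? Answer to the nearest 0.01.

For a temperature interval the offset drops out; only the factor 1.8 applies.
156 × 1.8 = 280.80.

280.80°R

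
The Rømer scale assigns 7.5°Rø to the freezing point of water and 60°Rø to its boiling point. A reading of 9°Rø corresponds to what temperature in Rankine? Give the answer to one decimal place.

496.8°R

Linear interpolation between the fixed points: C = (9 - 7.5) × 100 / (60 - 7.5) = 2.8571°C.
Then 2.8571 × 1.8 + 491.67 = 496.8°R.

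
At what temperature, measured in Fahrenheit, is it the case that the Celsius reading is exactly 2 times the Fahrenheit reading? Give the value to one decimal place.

Let F be the Fahrenheit reading. The Celsius reading is C = 5/9·F - 17.7778.
Require C = 2·F: 5/9·F - 17.7778 = 2·F.
(-13/9)·F = 17.7778  ⇒  F = -12.3.

-12.3°F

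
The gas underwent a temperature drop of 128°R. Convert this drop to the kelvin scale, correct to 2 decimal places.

71.11 K

An interval of 1°R corresponds to 5/9 K.
128 × 5/9 = 71.11.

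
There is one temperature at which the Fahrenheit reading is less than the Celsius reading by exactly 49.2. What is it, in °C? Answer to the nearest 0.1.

Let C be the Celsius reading. The Fahrenheit reading is F = 1.8·C + 32.
Require F - C = -49.2: (0.8)·C + 32 = -49.2.
C = (-49.2 - 32) / (0.8) = -101.5.

-101.5°C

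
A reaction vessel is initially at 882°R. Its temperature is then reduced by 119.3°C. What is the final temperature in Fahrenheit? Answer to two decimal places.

207.59°F

Initial temperature in Celsius: (882 - 491.67) × 5/9 = 216.8500°C.
Final Celsius temperature: 216.8500 - 119.3000 = 97.5500°C.
In Fahrenheit: 97.5500 × 1.8 + 32 = 207.59°F.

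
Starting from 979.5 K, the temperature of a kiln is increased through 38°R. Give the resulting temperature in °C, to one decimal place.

727.5°C

Initial temperature in Celsius: 979.5 - 273.15 = 706.3500°C.
The 38°R change is an interval, so only the factor 5/9 applies: +38 × 5/9 = +21.1111°C.
Final Celsius temperature: 706.3500 + 21.1111 = 727.4611°C.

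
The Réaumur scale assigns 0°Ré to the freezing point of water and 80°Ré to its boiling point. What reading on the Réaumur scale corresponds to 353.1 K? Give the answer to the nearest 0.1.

64.0°Ré

First in Celsius: 353.1 - 273.15 = 79.9500°C.
Linearly onto the Réaumur scale: 0 + (79.9500 / 100) × (80 - 0) = 64.0°Ré.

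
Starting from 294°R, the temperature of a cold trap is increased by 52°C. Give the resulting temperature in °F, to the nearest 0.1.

-72.1°F

Initial temperature in Celsius: (294 - 491.67) × 5/9 = -109.8167°C.
Final Celsius temperature: -109.8167 + 52.0000 = -57.8167°C.
In Fahrenheit: -57.8167 × 1.8 + 32 = -72.1°F.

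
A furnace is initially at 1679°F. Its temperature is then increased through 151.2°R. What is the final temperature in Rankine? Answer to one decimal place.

2289.9°R

Initial temperature in Celsius: (1679 - 32) × 5/9 = 915.0000°C.
The 151.2°R change is an interval, so only the factor 5/9 applies: +151.2 × 5/9 = +84.0000°C.
Final Celsius temperature: 915.0000 + 84.0000 = 999.0000°C.
In Rankine: 999.0000 × 1.8 + 491.67 = 2289.9°R.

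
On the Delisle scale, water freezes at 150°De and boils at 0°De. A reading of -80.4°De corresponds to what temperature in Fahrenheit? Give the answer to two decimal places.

Linear interpolation between the fixed points: C = (-80.4 - 150) × 100 / (0 - 150) = 153.6000°C.
Then 153.6000 × 1.8 + 32 = 308.48°F.

308.48°F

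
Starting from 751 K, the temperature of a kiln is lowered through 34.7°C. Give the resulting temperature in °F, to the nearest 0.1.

Initial temperature in Celsius: 751 - 273.15 = 477.8500°C.
Final Celsius temperature: 477.8500 - 34.7000 = 443.1500°C.
In Fahrenheit: 443.1500 × 1.8 + 32 = 829.7°F.

829.7°F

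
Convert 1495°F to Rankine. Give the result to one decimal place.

In Celsius: (1495 - 32) × 5/9 = 812.7778°C.
In Rankine: 812.7778 × 1.8 + 491.67 = 1954.7°R.

1954.7°R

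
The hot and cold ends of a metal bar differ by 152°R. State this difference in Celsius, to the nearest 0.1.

84.4°C

Only the scale ratio 5/9 matters for a change in temperature.
152 × 5/9 = 84.4.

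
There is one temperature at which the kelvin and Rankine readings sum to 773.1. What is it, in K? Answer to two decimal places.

276.11 K

Let K be the kelvin reading. The Rankine reading is R = 1.8·K.
Require K + R = 773.1: (2.8)·K = 773.1.
K = (773.1) / (2.8) = 276.11.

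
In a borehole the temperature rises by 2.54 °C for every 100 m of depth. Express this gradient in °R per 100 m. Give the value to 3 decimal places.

4.572 °R/100 m

Since only a temperature interval is involved, the additive offset between the scales drops out.
A change of 1°C is a change of 1.8°R, so 2.54 × 1.8 = 4.572.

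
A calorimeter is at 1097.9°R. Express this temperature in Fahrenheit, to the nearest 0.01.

In Celsius: (1097.9 - 491.67) × 5/9 = 336.7944°C.
In Fahrenheit: 336.7944 × 1.8 + 32 = 638.23°F.

638.23°F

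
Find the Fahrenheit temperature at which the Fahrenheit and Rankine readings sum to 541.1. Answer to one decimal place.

40.7°F

Let F be the Fahrenheit reading. The Rankine reading is R = 1·F + 459.67.
Require F + R = 541.1: (2)·F + 459.67 = 541.1.
F = (541.1 - 459.67) / (2) = 40.7.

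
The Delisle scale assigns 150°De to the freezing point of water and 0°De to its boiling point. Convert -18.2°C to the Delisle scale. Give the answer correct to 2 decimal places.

177.30°De

Linearly onto the Delisle scale: 150 + (-18.2000 / 100) × (0 - 150) = 177.30°De.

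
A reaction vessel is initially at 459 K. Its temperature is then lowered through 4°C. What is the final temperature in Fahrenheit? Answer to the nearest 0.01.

Initial temperature in Celsius: 459 - 273.15 = 185.8500°C.
Final Celsius temperature: 185.8500 - 4.0000 = 181.8500°C.
In Fahrenheit: 181.8500 × 1.8 + 32 = 359.33°F.

359.33°F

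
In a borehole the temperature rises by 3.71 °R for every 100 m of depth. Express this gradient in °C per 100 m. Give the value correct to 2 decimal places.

Since only a temperature interval is involved, the additive offset between the scales drops out.
A change of 1°R is a change of 5/9°C, so 3.71 × 5/9 = 2.06.

2.06 °C/100 m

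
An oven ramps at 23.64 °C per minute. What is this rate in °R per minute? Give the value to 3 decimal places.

The quantity depends on a temperature interval, so only the ratio of degree sizes applies; the offset between the scales is irrelevant.
A change of 1°C is a change of 1.8°R, so 23.64 × 1.8 = 42.552.

42.552 °R/minute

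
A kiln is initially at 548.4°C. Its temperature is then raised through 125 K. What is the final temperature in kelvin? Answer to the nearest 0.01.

946.55 K

The 125 K change is an interval; Kelvin and Celsius degrees are the same size, so ΔC = +125°C.
Final Celsius temperature: 548.4000 + 125.0000 = 673.4000°C.
In kelvin: 673.4000 + 273.15 = 946.55 K.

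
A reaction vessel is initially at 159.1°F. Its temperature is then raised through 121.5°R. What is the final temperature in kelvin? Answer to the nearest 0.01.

411.26 K

Initial temperature in Celsius: (159.1 - 32) × 5/9 = 70.6111°C.
The 121.5°R change is an interval, so only the factor 5/9 applies: +121.5 × 5/9 = +67.5000°C.
Final Celsius temperature: 70.6111 + 67.5000 = 138.1111°C.
In kelvin: 138.1111 + 273.15 = 411.26 K.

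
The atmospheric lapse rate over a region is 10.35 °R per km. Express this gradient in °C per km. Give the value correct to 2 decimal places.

Since only a temperature interval is involved, the additive offset between the scales drops out.
A change of 1°R is a change of 5/9°C, so 10.35 × 5/9 = 5.75.

5.75 °C/km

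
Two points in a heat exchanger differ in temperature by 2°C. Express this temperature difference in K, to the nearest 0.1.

Celsius and kelvin degrees are the same size, so the interval is unchanged: 2.0.

2.0 K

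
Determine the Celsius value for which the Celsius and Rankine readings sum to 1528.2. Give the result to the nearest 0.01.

Let C be the Celsius reading. The Rankine reading is R = 1.8·C + 491.67.
Require C + R = 1528.2: (2.8)·C + 491.67 = 1528.2.
C = (1528.2 - 491.67) / (2.8) = 370.19.

370.19°C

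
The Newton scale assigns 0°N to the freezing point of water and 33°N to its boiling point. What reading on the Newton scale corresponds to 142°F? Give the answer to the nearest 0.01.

20.17°N

First in Celsius: (142 - 32) × 5/9 = 61.1111°C.
Linearly onto the Newton scale: 0 + (61.1111 / 100) × (33 - 0) = 20.17°N.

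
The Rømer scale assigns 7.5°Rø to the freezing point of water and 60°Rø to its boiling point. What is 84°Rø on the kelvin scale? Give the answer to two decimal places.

Linear interpolation between the fixed points: C = (84 - 7.5) × 100 / (60 - 7.5) = 145.7143°C.
Then 145.7143 + 273.15 = 418.86 K.

418.86 K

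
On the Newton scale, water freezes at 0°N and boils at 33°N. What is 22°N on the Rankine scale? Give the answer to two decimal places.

Linear interpolation between the fixed points: C = (22 - 0) × 100 / (33 - 0) = 66.6667°C.
Then 66.6667 × 1.8 + 491.67 = 611.67°R.

611.67°R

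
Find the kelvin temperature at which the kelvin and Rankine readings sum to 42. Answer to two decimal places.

15.00 K

Let K be the kelvin reading. The Rankine reading is R = 1.8·K.
Require K + R = 42: (2.8)·K = 42.
K = (42) / (2.8) = 15.00.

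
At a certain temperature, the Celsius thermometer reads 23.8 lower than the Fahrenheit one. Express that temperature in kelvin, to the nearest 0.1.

262.9 K

Let x be the Fahrenheit reading; then the Celsius reading is 5/9·x - 17.7778.
(5/9·x - 17.7778) - x = -23.8  ⇒  (-4/9)·x = -6.02222  ⇒  x = 13.5500°F.
In Celsius: (13.55 - 32) × 5/9 = -10.2500°C.
In kelvin: -10.2500 + 273.15 = 262.9 K.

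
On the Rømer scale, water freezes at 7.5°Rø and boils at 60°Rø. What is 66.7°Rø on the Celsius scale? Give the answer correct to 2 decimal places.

Linear interpolation between the fixed points: C = (66.7 - 7.5) × 100 / (60 - 7.5) = 112.7619°C.

112.76°C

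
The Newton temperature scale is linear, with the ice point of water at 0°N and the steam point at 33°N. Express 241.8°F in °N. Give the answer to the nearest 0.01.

38.46°N

First in Celsius: (241.8 - 32) × 5/9 = 116.5556°C.
Linearly onto the Newton scale: 0 + (116.5556 / 100) × (33 - 0) = 38.46°N.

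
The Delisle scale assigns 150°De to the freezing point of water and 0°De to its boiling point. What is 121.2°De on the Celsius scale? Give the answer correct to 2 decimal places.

19.20°C

Linear interpolation between the fixed points: C = (121.2 - 150) × 100 / (0 - 150) = 19.2000°C.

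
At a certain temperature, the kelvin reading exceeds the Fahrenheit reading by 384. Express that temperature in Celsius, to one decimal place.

Let x be the kelvin reading; then the Fahrenheit reading is 1.8·x - 459.67.
(1.8·x - 459.67) - x = -384  ⇒  (0.8)·x = 75.67  ⇒  x = 94.5875 K.
In Celsius: 94.5875 - 273.15 = -178.6°C.

-178.6°C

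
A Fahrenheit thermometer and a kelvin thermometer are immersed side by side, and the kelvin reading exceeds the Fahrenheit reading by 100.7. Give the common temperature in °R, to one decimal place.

Let x be the Fahrenheit reading; then the kelvin reading is 5/9·x + 255.372.
(5/9·x + 255.372) - x = 100.7  ⇒  (-4/9)·x = -154.672  ⇒  x = 348.0125°F.
In Celsius: (348.0125 - 32) × 5/9 = 175.5625°C.
In Rankine: 175.5625 × 1.8 + 491.67 = 807.7°R.

807.7°R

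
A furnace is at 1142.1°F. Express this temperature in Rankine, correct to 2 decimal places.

In Celsius: (1142.1 - 32) × 5/9 = 616.7222°C.
In Rankine: 616.7222 × 1.8 + 491.67 = 1601.77°R.

1601.77°R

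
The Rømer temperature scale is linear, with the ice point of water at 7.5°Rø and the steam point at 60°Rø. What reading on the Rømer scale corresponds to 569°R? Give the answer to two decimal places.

30.05°Rø

First in Celsius: (569 - 491.67) × 5/9 = 42.9611°C.
Linearly onto the Rømer scale: 7.5 + (42.9611 / 100) × (60 - 7.5) = 30.05°Rø.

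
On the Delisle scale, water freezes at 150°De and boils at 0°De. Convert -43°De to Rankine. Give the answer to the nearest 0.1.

723.3°R

Linear interpolation between the fixed points: C = (-43 - 150) × 100 / (0 - 150) = 128.6667°C.
Then 128.6667 × 1.8 + 491.67 = 723.3°R.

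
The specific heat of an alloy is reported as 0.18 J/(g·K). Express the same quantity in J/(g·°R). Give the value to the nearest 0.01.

0.10 J/(g·°R)

Since only a temperature interval is involved, the additive offset between the scales drops out.
A change of 1°R is a change of 5/9 K, so per °R the value is 0.18 × 5/9 = 0.10.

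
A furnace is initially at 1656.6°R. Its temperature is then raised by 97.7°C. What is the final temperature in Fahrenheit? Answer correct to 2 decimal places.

Initial temperature in Celsius: (1656.6 - 491.67) × 5/9 = 647.1833°C.
Final Celsius temperature: 647.1833 + 97.7000 = 744.8833°C.
In Fahrenheit: 744.8833 × 1.8 + 32 = 1372.79°F.

1372.79°F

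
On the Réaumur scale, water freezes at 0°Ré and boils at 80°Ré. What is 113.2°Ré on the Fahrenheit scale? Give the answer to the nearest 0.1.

286.7°F

Linear interpolation between the fixed points: C = (113.2 - 0) × 100 / (80 - 0) = 141.5000°C.
Then 141.5000 × 1.8 + 32 = 286.7°F.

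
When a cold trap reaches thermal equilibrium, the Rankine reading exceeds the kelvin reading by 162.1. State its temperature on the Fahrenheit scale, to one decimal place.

-94.9°F

Let x be the Rankine reading; then the kelvin reading is 5/9·x.
(5/9·x) - x = -162.1  ⇒  (-4/9)·x = -162.1  ⇒  x = 364.7250°R.
In Celsius: (364.725 - 491.67) × 5/9 = -70.5250°C.
In Fahrenheit: -70.5250 × 1.8 + 32 = -94.9°F.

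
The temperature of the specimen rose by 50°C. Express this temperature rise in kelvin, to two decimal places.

50.00 K

Celsius and kelvin degrees are the same size, so the interval is unchanged: 50.00.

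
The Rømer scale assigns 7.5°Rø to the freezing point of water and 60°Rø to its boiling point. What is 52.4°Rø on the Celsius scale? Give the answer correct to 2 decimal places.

85.52°C

Linear interpolation between the fixed points: C = (52.4 - 7.5) × 100 / (60 - 7.5) = 85.5238°C.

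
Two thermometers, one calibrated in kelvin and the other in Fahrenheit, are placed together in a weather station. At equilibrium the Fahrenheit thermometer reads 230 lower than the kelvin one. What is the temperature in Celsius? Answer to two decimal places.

13.94°C

Let x be the kelvin reading; then the Fahrenheit reading is 1.8·x - 459.67.
(1.8·x - 459.67) - x = -230  ⇒  (0.8)·x = 229.67  ⇒  x = 287.0875 K.
In Celsius: 287.0875 - 273.15 = 13.94°C.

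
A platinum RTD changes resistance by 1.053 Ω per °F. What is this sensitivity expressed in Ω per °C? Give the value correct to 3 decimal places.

The quantity depends on a temperature interval, so only the ratio of degree sizes applies; the offset between the scales is irrelevant.
A change of 1°C is a change of 1.8°F, so per °C the value is 1.053 × 1.8 = 1.895.

1.895 Ω per °C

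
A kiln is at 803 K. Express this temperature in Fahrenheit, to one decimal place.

985.7°F

In Celsius: 803 - 273.15 = 529.8500°C.
In Fahrenheit: 529.8500 × 1.8 + 32 = 985.7°F.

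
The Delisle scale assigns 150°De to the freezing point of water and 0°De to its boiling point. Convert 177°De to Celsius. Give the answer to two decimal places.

Linear interpolation between the fixed points: C = (177 - 150) × 100 / (0 - 150) = -18.0000°C.

-18.00°C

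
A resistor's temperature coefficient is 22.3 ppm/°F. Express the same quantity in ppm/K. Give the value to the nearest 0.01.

The quantity depends on a temperature interval, so only the ratio of degree sizes applies; the offset between the scales is irrelevant.
A change of 1 K is a change of 1.8°F, so per K the value is 22.3 × 1.8 = 40.14.

40.14 ppm/K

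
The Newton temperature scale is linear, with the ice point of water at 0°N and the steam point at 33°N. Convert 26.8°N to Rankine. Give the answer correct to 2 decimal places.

637.85°R

Linear interpolation between the fixed points: C = (26.8 - 0) × 100 / (33 - 0) = 81.2121°C.
Then 81.2121 × 1.8 + 491.67 = 637.85°R.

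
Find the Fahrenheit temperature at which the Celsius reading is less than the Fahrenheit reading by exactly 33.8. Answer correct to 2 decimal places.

36.05°F

Let F be the Fahrenheit reading. The Celsius reading is C = 5/9·F - 17.7778.
Require C - F = -33.8: (-4/9)·F - 17.7778 = -33.8.
F = (-33.8 + 17.7778) / (-4/9) = 36.05.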